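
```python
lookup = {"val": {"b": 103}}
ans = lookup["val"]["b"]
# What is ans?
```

Trace:
`lookup = {"val": {"b": 103}}` → lookup = {'val': {'b': 103}}
`ans = lookup["val"]["b"]` → ans = 103
So ans = 103

Answer: 103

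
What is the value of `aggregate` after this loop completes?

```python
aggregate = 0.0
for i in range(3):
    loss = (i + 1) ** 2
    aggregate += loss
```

Sum of squared losses 1² + 2² + ... + 3²
`aggregate` takes the values: 0.0 → 1.0 → 5.0 → 14.0

Answer: 14.0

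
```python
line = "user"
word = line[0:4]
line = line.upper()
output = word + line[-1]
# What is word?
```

Trace:
`line = "user"` → line = 'user'
`word = line[0:4]` → word = 'user'
`line = line.upper()` → line = 'USER'
`output = word + line[-1]` → output = 'userR'
So word = 'user'

Answer: 'user'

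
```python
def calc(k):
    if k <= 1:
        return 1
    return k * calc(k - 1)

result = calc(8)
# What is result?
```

calc(8) = 8 * 7 * 6 * 5 * 4 * 3 * 2 * 1 = 40320

Answer: 40320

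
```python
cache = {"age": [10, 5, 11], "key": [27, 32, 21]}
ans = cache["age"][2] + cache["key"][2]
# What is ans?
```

Trace:
`cache = {"age": [10, 5, 11], "key": [27, 32, 21]}` → cache = {'age': [10, 5, 11], 'key': [27, 32, 21]}
`ans = cache["age"][2] + cache["key"][2]` → ans = 32
So ans = 32

Answer: 32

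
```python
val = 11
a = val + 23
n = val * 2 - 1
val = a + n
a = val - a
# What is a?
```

Trace:
`val = 11` → val = 11
`a = val + 23` → a = 34
`n = val * 2 - 1` → n = 21
`val = a + n` → val = 55
`a = val - a` → a = 21
So a = 21

Answer: 21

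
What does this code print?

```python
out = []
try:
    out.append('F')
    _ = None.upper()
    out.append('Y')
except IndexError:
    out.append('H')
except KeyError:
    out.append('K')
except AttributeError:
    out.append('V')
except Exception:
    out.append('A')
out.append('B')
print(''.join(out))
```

Execution trace: 'F' (try body) → 'V' (except AttributeError) → 'B' (after the try/except). Output: FVB

Answer: FVB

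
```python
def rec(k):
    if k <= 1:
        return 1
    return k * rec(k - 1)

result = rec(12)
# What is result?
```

rec(12) = 12 * 11 * 10 * 9 * 8 * 7 * 6 * 5 * 4 * 3 * 2 * 1 = 479001600

Answer: 479001600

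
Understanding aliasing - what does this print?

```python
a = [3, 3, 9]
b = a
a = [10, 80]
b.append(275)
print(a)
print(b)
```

Key concept: rebinding vs mutation: a is rebound to a new list, b still points at the original.
Step by step:
`a = [3, 3, 9]` → a = [3, 3, 9]
`b = a` → b = [3, 3, 9] (same object as a)
`a = [10, 80]` → a = [10, 80]
`b.append(275)` → b = [3, 3, 9, 275]
`print(a)` → prints [10, 80]
`print(b)` → prints [3, 3, 9, 275]

Answer:
[10, 80]
[3, 3, 9, 275]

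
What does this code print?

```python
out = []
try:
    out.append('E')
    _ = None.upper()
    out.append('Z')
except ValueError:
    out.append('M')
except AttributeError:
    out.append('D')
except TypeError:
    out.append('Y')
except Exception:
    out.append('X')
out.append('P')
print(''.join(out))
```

Execution trace: 'E' (try body) → 'D' (except AttributeError) → 'P' (after the try/except). Output: EDP

Answer: EDP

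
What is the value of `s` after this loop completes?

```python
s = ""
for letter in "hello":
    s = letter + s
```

Reverse 'hello'
`s` takes the values: "" → "h" → "eh" → "leh" → "lleh" → "olleh"

Answer: "olleh"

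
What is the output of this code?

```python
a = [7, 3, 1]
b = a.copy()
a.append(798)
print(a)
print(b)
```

Key concept: list.copy() creates independent copy.
Step by step:
`a = [7, 3, 1]` → a = [7, 3, 1]
`b = a.copy()` → b = [7, 3, 1]
`a.append(798)` → a = [7, 3, 1, 798]
`print(a)` → prints [7, 3, 1, 798]
`print(b)` → prints [7, 3, 1]

Answer:
[7, 3, 1, 798]
[7, 3, 1]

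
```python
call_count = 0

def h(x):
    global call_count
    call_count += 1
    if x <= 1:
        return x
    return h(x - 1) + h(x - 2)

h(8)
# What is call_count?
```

Calls(x) = 1 + Calls(x-1) + Calls(x-2); Calls(0)=Calls(1)=1. For x=8 this gives 67.

Answer: 67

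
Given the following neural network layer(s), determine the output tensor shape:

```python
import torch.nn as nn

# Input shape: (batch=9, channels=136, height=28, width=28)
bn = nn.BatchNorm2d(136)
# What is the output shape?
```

Input: (9, 136, 28, 28) -> Output: (9, 136, 28, 28)

Answer: (9, 136, 28, 28)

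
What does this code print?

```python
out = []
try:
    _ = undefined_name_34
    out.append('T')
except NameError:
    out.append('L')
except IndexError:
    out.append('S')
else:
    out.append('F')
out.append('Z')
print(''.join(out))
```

Execution trace: 'L' (except NameError) → 'Z' (after the try/except). Output: LZ

Answer: LZ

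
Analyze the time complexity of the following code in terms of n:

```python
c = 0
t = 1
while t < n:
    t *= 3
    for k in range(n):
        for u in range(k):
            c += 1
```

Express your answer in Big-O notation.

Each loop level contributes: log n × n × n. Multiplying the contributions gives O(n^2 log n).

Answer: O(n^2 log n)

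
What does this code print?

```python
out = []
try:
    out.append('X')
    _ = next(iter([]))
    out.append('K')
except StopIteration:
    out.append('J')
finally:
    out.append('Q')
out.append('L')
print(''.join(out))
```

Execution trace: 'X' (try body) → 'J' (except StopIteration) → 'Q' (finally) → 'L' (after the try/except). Output: XJQL

Answer: XJQL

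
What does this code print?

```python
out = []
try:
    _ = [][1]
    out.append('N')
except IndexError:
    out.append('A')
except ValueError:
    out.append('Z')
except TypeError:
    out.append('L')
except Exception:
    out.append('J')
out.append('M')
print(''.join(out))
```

Execution trace: 'A' (except IndexError) → 'M' (after the try/except). Output: AM

Answer: AM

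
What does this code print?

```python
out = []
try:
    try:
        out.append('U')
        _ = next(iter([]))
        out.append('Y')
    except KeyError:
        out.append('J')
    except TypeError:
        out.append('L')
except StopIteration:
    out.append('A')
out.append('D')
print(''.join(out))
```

Execution trace: 'U' (try body) → 'A' (outer except StopIteration) → 'D' (after the try/except). Output: UAD

Answer: UAD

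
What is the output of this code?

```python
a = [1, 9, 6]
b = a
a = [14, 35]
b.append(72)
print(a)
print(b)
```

Key concept: rebinding vs mutation: a is rebound to a new list, b still points at the original.
Step by step:
`a = [1, 9, 6]` → a = [1, 9, 6]
`b = a` → b = [1, 9, 6] (same object as a)
`a = [14, 35]` → a = [14, 35]
`b.append(72)` → b = [1, 9, 6, 72]
`print(a)` → prints [14, 35]
`print(b)` → prints [1, 9, 6, 72]

Answer:
[14, 35]
[1, 9, 6, 72]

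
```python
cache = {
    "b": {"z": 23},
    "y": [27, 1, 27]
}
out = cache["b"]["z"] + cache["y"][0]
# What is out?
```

Trace:
`cache = { ...` → cache = {'b': {'z': 23}, 'y': [27, 1, 27]}
`out = cache["b"]["z"] + cache["y"][0]` → out = 50
So out = 50

Answer: 50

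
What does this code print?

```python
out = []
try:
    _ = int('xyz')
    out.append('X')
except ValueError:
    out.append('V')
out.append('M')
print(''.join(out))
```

Execution trace: 'V' (except ValueError) → 'M' (after the try/except). Output: VM

Answer: VM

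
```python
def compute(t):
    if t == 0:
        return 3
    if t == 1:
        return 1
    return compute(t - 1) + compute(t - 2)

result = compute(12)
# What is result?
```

Build up from base cases: compute(0)=3, compute(1)=1, compute(2)=4, compute(3)=5, compute(4)=9, compute(5)=14, compute(6)=23, ..., compute(12)=411

Answer: 411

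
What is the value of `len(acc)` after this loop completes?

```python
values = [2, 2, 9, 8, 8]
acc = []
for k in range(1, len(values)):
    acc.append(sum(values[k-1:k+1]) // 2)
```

Number of 2-element averages
`acc` takes the values: [] → [2] → [2, 5] → [2, 5, 8] → [2, 5, 8, 8]
So `len(acc)` = 4

Answer: 4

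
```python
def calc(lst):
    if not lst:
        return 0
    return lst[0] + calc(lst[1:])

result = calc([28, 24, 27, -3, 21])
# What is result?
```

28 + 24 + 27 + (-3) + 21 + 0 = 97

Answer: 97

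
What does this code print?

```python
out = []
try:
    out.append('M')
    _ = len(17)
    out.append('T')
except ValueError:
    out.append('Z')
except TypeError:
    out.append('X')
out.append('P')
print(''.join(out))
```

Execution trace: 'M' (try body) → 'X' (except TypeError) → 'P' (after the try/except). Output: MXP

Answer: MXP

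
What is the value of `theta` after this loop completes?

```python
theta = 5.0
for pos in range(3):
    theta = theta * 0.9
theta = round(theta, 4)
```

Exponential decay: 5.0 * 0.9^3
`theta` takes the values: 5.0 → 4.5 → 4.05 → 3.645

Answer: 3.645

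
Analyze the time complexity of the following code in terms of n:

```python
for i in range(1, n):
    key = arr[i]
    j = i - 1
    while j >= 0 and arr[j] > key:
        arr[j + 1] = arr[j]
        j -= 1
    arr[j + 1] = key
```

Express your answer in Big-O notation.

This is Insertion sort. Time complexity: O(n²).

Answer: O(n²)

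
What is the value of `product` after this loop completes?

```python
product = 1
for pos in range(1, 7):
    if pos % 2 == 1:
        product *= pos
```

Product of odd numbers 1 to 6
`product` takes the values: 1 → 3 → 15

Answer: 15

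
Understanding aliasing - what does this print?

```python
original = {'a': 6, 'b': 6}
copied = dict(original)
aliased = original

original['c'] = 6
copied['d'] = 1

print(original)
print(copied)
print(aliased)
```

Key concept: dict() creates copy, assignment creates alias.
Step by step:
`original = {'a': 6, 'b': 6}` → original = {'a': 6, 'b': 6}
`copied = dict(original)` → copied = {'a': 6, 'b': 6}
`aliased = original` → aliased = {'a': 6, 'b': 6} (same object as original)
`original['c'] = 6` → original = {'a': 6, 'b': 6, 'c': 6} (same object as aliased); aliased = {'a': 6, 'b': 6, 'c': 6} (same object as original)
`copied['d'] = 1` → copied = {'a': 6, 'b': 6, 'd': 1}
`print(original)` → prints {'a': 6, 'b': 6, 'c': 6}
`print(copied)` → prints {'a': 6, 'b': 6, 'd': 1}
`print(aliased)` → prints {'a': 6, 'b': 6, 'c': 6}

Answer:
{'a': 6, 'b': 6, 'c': 6}
{'a': 6, 'b': 6, 'd': 1}
{'a': 6, 'b': 6, 'c': 6}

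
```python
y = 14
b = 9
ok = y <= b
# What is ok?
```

Trace:
`y = 14` → y = 14
`b = 9` → b = 9
`ok = y <= b` → ok = False
So ok = False

Answer: False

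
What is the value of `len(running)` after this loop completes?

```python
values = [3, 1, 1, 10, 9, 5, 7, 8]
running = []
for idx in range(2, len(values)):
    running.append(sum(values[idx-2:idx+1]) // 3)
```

Number of 3-element averages
`running` takes the values: [] → [1] → [1, 4] → [1, 4, 6] → [1, 4, 6, 8] → [1, 4, 6, 8, 7] → [1, 4, 6, 8, 7, 6]
So `len(running)` = 6

Answer: 6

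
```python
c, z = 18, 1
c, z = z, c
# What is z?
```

Trace:
`c, z = 18, 1` → c = 18; z = 1
`c, z = z, c` → c = 1; z = 18
So z = 18

Answer: 18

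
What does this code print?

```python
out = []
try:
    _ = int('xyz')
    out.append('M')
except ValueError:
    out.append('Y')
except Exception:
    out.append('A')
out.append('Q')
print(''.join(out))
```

Execution trace: 'Y' (except ValueError) → 'Q' (after the try/except). Output: YQ

Answer: YQ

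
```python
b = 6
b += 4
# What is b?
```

Trace:
`b = 6` → b = 6
`b += 4` → b = 10
So b = 10

Answer: 10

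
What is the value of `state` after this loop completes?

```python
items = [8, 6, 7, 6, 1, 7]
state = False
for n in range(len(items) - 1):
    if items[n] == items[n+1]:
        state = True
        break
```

Check consecutive duplicates in [8, 6, 7, 6, 1, 7]
`state` takes the values: False

Answer: False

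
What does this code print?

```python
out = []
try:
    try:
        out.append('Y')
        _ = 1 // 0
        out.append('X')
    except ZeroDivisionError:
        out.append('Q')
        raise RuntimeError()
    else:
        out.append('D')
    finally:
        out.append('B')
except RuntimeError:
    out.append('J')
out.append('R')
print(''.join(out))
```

Execution trace: 'Y' (inner try body) → 'Q' (inner except ZeroDivisionError) → 'B' (inner finally) → 'J' (outer except RuntimeError) → 'R' (after the try/except). Output: YQBJR

Answer: YQBJR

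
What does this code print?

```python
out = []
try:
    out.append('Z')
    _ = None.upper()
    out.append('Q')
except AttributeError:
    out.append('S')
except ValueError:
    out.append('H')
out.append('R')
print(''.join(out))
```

Execution trace: 'Z' (try body) → 'S' (except AttributeError) → 'R' (after the try/except). Output: ZSR

Answer: ZSR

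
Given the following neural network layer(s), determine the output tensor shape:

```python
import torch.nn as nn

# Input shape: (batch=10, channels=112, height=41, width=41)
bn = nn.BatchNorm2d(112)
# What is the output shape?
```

Input: (10, 112, 41, 41) -> Output: (10, 112, 41, 41)

Answer: (10, 112, 41, 41)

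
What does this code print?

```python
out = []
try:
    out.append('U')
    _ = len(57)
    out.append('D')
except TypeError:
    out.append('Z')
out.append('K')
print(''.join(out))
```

Execution trace: 'U' (try body) → 'Z' (except TypeError) → 'K' (after the try/except). Output: UZK

Answer: UZK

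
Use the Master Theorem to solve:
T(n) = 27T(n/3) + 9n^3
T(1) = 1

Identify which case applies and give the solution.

a=27, b=3, f(n)=9n^3. log_3(27) = 3. Since c=3 = 3, Case 2 applies: T(n) = Θ(n^log_b(a) · log n) = O(n^3 log n).

Answer: O(n^3 log n) - Case 2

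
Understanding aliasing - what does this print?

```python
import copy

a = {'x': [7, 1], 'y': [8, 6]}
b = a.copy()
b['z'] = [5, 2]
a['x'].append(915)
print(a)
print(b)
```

Key concept: shallow copy of dict with mutable values.
Step by step:
`a = {'x': [7, 1], 'y': [8, 6]}` → a = {'x': [7, 1], 'y': [8, 6]}
`b = a.copy()` → b = {'x': [7, 1], 'y': [8, 6]}
`b['z'] = [5, 2]` → b = {'x': [7, 1], 'y': [8, 6], 'z': [5, 2]}
`a['x'].append(915)` → a = {'x': [7, 1, 915], 'y': [8, 6]}; b = {'x': [7, 1, 915], 'y': [8, 6], 'z': [5, 2]}
`print(a)` → prints {'x': [7, 1, 915], 'y': [8, 6]}
`print(b)` → prints {'x': [7, 1, 915], 'y': [8, 6], 'z': [5, 2]}

Answer:
{'x': [7, 1, 915], 'y': [8, 6]}
{'x': [7, 1, 915], 'y': [8, 6], 'z': [5, 2]}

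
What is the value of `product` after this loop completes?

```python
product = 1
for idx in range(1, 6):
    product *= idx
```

5! = 120
`product` takes the values: 1 → 2 → 6 → 24 → 120

Answer: 120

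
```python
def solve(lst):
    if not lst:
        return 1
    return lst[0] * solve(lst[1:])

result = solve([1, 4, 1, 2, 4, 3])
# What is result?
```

Product over [1, 4, 1, 2, 4, 3] = 1 * 4 * 1 * 2 * 4 * 3 = 96

Answer: 96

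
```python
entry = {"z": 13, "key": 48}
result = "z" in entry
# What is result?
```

Trace:
`entry = {"z": 13, "key": 48}` → entry = {'z': 13, 'key': 48}
`result = "z" in entry` → result = True
So result = True

Answer: True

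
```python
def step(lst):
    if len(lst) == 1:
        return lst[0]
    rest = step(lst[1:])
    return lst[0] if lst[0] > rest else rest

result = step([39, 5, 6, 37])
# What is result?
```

Recursive max over [39, 5, 6, 37] = 39

Answer: 39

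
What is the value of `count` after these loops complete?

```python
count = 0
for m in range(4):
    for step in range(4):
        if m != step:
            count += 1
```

4² - 4 (exclude diagonal)
`count` takes the values: 0 → 1 → 2 → 3 → 4 → 5 → 6 → 7 → 8 → 9 → 10 → 11 → 12

Answer: 12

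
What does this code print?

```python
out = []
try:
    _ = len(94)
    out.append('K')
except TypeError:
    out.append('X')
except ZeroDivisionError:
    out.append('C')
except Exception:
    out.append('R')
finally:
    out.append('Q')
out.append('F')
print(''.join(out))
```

Execution trace: 'X' (except TypeError) → 'Q' (finally) → 'F' (after the try/except). Output: XQF

Answer: XQF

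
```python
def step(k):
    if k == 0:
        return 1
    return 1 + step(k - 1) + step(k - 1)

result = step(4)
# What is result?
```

step(k) = 1 + 2·step(k-1), step(0)=1. Closed form: (1+1)·2^4 - 1 = 31.

Answer: 31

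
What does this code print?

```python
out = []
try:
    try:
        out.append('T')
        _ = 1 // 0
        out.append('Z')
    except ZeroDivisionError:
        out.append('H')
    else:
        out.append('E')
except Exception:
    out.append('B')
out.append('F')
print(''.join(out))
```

Execution trace: 'T' (inner try body) → 'H' (inner except ZeroDivisionError) → 'F' (after the try/except). Output: THF

Answer: THF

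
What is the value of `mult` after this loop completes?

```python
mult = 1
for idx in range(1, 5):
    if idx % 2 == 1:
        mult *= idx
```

Product of odd numbers 1 to 4
`mult` takes the values: 1 → 3

Answer: 3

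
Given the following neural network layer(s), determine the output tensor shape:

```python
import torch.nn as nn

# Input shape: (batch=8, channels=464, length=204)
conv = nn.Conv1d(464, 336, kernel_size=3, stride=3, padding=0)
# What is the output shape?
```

Input: (8, 464, 204) -> Output: (8, 336, 68)

Answer: (8, 336, 68)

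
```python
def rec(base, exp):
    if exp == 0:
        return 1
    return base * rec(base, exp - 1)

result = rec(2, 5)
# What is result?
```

rec(2, 5) = 2 * 2 * 2 * 2 * 2 = 32

Answer: 32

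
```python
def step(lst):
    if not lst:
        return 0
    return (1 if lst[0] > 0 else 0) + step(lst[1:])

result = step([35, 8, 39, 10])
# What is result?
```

Count of positive elements in [35, 8, 39, 10] = 4

Answer: 4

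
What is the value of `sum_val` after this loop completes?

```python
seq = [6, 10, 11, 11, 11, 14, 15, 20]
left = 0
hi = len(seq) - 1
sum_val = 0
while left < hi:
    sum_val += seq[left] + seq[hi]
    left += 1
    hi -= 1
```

Sum of pairs from ends
`sum_val` takes the values: 0 → 26 → 51 → 76 → 98

Answer: 98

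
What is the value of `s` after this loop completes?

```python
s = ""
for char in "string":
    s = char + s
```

Reverse 'string'
`s` takes the values: "" → "s" → "ts" → "rts" → "irts" → "nirts" → "gnirts"

Answer: "gnirts"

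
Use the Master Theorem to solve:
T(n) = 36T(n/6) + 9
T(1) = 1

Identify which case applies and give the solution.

a=36, b=6, f(n)=9. log_6(36) = 2. Since c=0 < 2, Case 1 applies: T(n) = Θ(n^log_b(a)) = O(n^2).

Answer: O(n^2) - Case 1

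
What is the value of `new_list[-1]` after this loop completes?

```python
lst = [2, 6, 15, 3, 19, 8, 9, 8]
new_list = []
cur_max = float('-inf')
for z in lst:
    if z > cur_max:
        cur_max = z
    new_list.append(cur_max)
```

Running max ends at 19
`new_list` takes the values: [] → [2] → [2, 6] → [2, 6, 15] → [2, 6, 15, 15] → [2, 6, 15, 15, 19] → [2, 6, 15, 15, 19, 19] → [2, 6, 15, 15, 19, 19, 19] → [2, 6, 15, 15, 19, 19, 19, 19]
So `new_list[-1]` = 19

Answer: 19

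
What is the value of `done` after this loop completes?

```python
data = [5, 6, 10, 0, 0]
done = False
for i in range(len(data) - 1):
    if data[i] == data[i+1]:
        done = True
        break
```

Check consecutive duplicates in [5, 6, 10, 0, 0]
`done` takes the values: False → True

Answer: True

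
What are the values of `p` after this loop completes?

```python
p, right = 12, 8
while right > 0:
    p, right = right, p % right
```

GCD of 12 and 8
`p` takes the values: 12 → 8 → 4

Answer: 4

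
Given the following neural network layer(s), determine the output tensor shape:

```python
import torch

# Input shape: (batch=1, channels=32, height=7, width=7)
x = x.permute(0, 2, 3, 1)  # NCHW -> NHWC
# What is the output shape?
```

Input: (1, 32, 7, 7) -> Output: (1, 7, 7, 32)

Answer: (1, 7, 7, 32)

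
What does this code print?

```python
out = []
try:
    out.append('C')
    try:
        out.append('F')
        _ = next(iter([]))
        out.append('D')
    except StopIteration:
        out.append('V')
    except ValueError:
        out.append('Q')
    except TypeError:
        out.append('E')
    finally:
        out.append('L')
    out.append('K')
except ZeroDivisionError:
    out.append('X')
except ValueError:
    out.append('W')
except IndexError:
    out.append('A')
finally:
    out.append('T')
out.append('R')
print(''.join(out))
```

Execution trace: 'C' (try body) → 'F' (inner try body) → 'V' (inner except StopIteration) → 'L' (inner finally) → 'K' (try body, no exception) → 'T' (finally) → 'R' (after the try/except). Output: CFVLKTR

Answer: CFVLKTR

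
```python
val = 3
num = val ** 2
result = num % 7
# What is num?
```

Trace:
`val = 3` → val = 3
`num = val ** 2` → num = 9
`result = num % 7` → result = 2
So num = 9

Answer: 9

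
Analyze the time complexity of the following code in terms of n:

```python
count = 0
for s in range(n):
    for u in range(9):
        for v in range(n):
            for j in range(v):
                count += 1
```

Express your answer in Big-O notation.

Each loop level contributes: n × 1 × n × n. Multiplying the contributions gives O(n^3).

Answer: O(n^3)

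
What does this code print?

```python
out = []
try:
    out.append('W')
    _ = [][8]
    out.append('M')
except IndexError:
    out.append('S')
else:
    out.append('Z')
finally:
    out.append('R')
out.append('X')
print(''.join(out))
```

Execution trace: 'W' (try body) → 'S' (except IndexError) → 'R' (finally) → 'X' (after the try/except). Output: WSRX

Answer: WSRX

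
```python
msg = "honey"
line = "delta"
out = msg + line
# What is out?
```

Trace:
`msg = "honey"` → msg = 'honey'
`line = "delta"` → line = 'delta'
`out = msg + line` → out = 'honeydelta'
So out = 'honeydelta'

Answer: 'honeydelta'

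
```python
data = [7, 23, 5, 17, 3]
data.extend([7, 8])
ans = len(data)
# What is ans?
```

Trace:
`data = [7, 23, 5, 17, 3]` → data = [7, 23, 5, 17, 3]
`data.extend([7, 8])` → data = [7, 23, 5, 17, 3, 7, 8]
`ans = len(data)` → ans = 7
So ans = 7

Answer: 7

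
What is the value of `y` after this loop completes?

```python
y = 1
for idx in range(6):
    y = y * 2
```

Multiply by 2, 6 times: 1 * 2^6 = 64
`y` takes the values: 1 → 2 → 4 → 8 → 16 → 32 → 64

Answer: 64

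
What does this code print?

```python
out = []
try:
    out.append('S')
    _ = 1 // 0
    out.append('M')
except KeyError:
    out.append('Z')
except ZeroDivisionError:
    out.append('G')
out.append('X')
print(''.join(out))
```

Execution trace: 'S' (try body) → 'G' (except ZeroDivisionError) → 'X' (after the try/except). Output: SGX

Answer: SGX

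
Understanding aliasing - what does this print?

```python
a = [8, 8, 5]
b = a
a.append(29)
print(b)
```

Key concept: basic list aliasing.
Step by step:
`a = [8, 8, 5]` → a = [8, 8, 5]
`b = a` → b = [8, 8, 5] (same object as a)
`a.append(29)` → a = [8, 8, 5, 29] (same object as b); b = [8, 8, 5, 29] (same object as a)
`print(b)` → prints [8, 8, 5, 29]

Answer: [8, 8, 5, 29]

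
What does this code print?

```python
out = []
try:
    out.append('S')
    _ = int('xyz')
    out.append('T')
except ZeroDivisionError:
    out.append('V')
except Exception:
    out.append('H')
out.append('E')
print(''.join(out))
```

Execution trace: 'S' (try body) → 'H' (except Exception) → 'E' (after the try/except). Output: SHE

Answer: SHE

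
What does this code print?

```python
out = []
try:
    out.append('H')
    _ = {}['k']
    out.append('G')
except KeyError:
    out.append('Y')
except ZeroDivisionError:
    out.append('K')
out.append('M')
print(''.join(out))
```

Execution trace: 'H' (try body) → 'Y' (except KeyError) → 'M' (after the try/except). Output: HYM

Answer: HYM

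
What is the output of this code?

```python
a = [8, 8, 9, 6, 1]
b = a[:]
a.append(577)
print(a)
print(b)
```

Key concept: slice [:] creates copy.
Step by step:
`a = [8, 8, 9, 6, 1]` → a = [8, 8, 9, 6, 1]
`b = a[:]` → b = [8, 8, 9, 6, 1]
`a.append(577)` → a = [8, 8, 9, 6, 1, 577]
`print(a)` → prints [8, 8, 9, 6, 1, 577]
`print(b)` → prints [8, 8, 9, 6, 1]

Answer:
[8, 8, 9, 6, 1, 577]
[8, 8, 9, 6, 1]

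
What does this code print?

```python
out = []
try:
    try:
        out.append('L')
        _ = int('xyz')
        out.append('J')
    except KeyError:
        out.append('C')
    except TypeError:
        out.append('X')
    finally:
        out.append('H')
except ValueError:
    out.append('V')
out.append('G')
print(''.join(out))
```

Execution trace: 'L' (try body) → 'H' (finally) → 'V' (outer except ValueError) → 'G' (after the try/except). Output: LHVG

Answer: LHVG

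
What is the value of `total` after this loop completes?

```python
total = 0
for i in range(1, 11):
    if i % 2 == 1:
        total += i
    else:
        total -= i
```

Add odd, subtract even
`total` takes the values: 0 → 1 → -1 → 2 → -2 → 3 → -3 → 4 → -4 → 5 → -5

Answer: -5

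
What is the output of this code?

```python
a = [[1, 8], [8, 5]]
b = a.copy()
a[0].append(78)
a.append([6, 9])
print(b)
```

Key concept: shallow copy with nested lists.
Step by step:
`a = [[1, 8], [8, 5]]` → a = [[1, 8], [8, 5]]
`b = a.copy()` → b = [[1, 8], [8, 5]]
`a[0].append(78)` → a = [[1, 8, 78], [8, 5]]; b = [[1, 8, 78], [8, 5]]
`a.append([6, 9])` → a = [[1, 8, 78], [8, 5], [6, 9]]
`print(b)` → prints [[1, 8, 78], [8, 5]]

Answer: [[1, 8, 78], [8, 5]]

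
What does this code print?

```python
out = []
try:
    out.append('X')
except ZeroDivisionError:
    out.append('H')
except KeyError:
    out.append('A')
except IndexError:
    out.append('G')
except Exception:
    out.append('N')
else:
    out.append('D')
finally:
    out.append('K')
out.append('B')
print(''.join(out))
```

Execution trace: 'X' (try body, no exception) → 'D' (else) → 'K' (finally) → 'B' (after the try/except). Output: XDKB

Answer: XDKB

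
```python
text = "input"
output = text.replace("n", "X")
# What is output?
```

Trace:
`text = "input"` → text = 'input'
`output = text.replace("n", "X")` → output = 'iXput'
So output = 'iXput'

Answer: 'iXput'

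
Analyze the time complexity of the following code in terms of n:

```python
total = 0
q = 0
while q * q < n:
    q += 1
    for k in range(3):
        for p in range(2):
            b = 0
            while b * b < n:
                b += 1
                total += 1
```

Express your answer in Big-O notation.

Each loop level contributes: √n × 1 × 1 × √n. Multiplying the contributions gives O(n).

Answer: O(n)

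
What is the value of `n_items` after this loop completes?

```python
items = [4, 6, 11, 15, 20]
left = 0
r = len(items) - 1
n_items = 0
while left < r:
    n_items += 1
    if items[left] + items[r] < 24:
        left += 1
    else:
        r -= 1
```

Steps to find pair summing to 24
`n_items` takes the values: 0 → 1 → 2 → 3 → 4

Answer: 4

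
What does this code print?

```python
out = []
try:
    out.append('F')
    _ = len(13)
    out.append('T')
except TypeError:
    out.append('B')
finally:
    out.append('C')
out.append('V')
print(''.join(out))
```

Execution trace: 'F' (try body) → 'B' (except TypeError) → 'C' (finally) → 'V' (after the try/except). Output: FBCV

Answer: FBCV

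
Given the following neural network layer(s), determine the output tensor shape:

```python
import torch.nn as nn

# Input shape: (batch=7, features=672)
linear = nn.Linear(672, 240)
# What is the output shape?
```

Input: (7, 672) -> Output: (7, 240)

Answer: (7, 240)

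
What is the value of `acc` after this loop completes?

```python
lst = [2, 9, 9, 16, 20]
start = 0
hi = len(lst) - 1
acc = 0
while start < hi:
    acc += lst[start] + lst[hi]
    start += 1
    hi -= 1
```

Sum of pairs from ends
`acc` takes the values: 0 → 22 → 47

Answer: 47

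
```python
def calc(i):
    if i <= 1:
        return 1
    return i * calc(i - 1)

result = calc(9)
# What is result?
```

calc(9) = 9 * 8 * 7 * 6 * 5 * 4 * 3 * 2 * 1 = 362880

Answer: 362880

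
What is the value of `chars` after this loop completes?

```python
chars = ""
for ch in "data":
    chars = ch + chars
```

Reverse 'data'
`chars` takes the values: "" → "d" → "ad" → "tad" → "atad"

Answer: "atad"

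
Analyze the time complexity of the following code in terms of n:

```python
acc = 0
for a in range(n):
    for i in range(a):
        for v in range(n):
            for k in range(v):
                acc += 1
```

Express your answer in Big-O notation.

Each loop level contributes: n × n × n × n. Multiplying the contributions gives O(n^4).

Answer: O(n^4)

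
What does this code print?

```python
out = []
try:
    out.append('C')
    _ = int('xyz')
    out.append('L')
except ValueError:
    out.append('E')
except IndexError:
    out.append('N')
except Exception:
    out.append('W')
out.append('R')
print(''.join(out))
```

Execution trace: 'C' (try body) → 'E' (except ValueError) → 'R' (after the try/except). Output: CER

Answer: CER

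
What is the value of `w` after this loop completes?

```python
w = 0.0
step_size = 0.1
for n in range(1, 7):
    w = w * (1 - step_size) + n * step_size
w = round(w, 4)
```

Moving average with lr=0.1
`w` takes the values: 0.0 → 0.1 → 0.29 → 0.561 → 0.9049 → 1.31441 → 1.782969 → 1.783

Answer: 1.783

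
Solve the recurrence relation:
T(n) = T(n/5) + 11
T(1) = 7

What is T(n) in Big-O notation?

Each step divides n by 5 and adds 11. After log_5(n) steps we reach T(1)=7. So T(n) = 11·log_5(n) + 7 = O(log n).

Answer: O(log n)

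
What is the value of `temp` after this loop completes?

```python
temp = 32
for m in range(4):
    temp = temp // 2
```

Halve 4 times: 32 // 2^4 = 2
`temp` takes the values: 32 → 16 → 8 → 4 → 2

Answer: 2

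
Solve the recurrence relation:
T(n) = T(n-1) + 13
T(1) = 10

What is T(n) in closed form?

Unrolling: T(n) = T(1) + 13·(n-1) = 10 + 13(n-1) = 13n - 3.

Answer: T(n) = 13n - 3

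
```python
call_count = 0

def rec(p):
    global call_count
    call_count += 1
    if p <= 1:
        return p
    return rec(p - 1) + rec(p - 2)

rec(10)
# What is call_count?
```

Calls(p) = 1 + Calls(p-1) + Calls(p-2); Calls(0)=Calls(1)=1. For p=10 this gives 177.

Answer: 177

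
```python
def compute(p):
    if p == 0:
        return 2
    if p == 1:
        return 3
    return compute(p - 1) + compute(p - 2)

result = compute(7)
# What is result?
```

Build up from base cases: compute(0)=2, compute(1)=3, compute(2)=5, compute(3)=8, compute(4)=13, compute(5)=21, compute(6)=34, ..., compute(7)=55

Answer: 55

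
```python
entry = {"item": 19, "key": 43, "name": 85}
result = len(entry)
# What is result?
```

Trace:
`entry = {"item": 19, "key": 43, "name": 85}` → entry = {'item': 19, 'key': 43, 'name': 85}
`result = len(entry)` → result = 3
So result = 3

Answer: 3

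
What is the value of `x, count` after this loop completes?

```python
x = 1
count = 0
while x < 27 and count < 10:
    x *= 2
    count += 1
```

Double until >= 27 or 10 iterations
`x, count` takes the values: (1, 0) → (2, 0) → (2, 1) → (4, 1) → (4, 2) → (8, 2) → (8, 3) → (16, 3) → (16, 4) → (32, 4) → (32, 5)

Answer: 32, 5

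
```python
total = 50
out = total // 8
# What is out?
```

Trace:
`total = 50` → total = 50
`out = total // 8` → out = 6
So out = 6

Answer: 6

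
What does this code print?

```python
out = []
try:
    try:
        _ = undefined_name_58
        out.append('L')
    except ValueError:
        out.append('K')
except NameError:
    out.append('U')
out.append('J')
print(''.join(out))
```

Execution trace: 'U' (outer except NameError) → 'J' (after the try/except). Output: UJ

Answer: UJ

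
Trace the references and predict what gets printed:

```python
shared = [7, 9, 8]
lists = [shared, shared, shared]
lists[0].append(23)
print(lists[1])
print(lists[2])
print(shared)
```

Key concept: list of same reference.
Step by step:
`shared = [7, 9, 8]` → shared = [7, 9, 8]
`lists = [shared, shared, shared]` → lists = [[7, 9, 8], [7, 9, 8], [7, 9, 8]]
`lists[0].append(23)` → shared = [7, 9, 8, 23]; lists = [[7, 9, 8, 23], [7, 9, 8, 23], [7, 9, 8, 23]]
`print(lists[1])` → prints [7, 9, 8, 23]
`print(lists[2])` → prints [7, 9, 8, 23]
`print(shared)` → prints [7, 9, 8, 23]

Answer:
[7, 9, 8, 23]
[7, 9, 8, 23]
[7, 9, 8, 23]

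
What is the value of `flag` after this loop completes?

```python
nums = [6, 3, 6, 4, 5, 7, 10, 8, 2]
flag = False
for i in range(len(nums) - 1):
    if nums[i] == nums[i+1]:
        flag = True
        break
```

Check consecutive duplicates in [6, 3, 6, 4, 5, 7, 10, 8, 2]
`flag` takes the values: False

Answer: False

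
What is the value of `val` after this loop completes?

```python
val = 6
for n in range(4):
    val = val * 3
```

Multiply by 3, 4 times: 6 * 3^4 = 486
`val` takes the values: 6 → 18 → 54 → 162 → 486

Answer: 486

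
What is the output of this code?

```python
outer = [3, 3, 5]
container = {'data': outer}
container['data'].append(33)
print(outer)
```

Key concept: dict holds reference to list.
Step by step:
`outer = [3, 3, 5]` → outer = [3, 3, 5]
`container = {'data': outer}` → container = {'data': [3, 3, 5]}
`container['data'].append(33)` → outer = [3, 3, 5, 33]; container = {'data': [3, 3, 5, 33]}
`print(outer)` → prints [3, 3, 5, 33]

Answer: [3, 3, 5, 33]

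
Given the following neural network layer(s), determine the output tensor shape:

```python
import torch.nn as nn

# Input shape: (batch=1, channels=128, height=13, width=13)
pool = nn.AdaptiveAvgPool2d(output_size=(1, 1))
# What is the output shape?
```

Input: (1, 128, 13, 13) -> Output: (1, 128, 1, 1)

Answer: (1, 128, 1, 1)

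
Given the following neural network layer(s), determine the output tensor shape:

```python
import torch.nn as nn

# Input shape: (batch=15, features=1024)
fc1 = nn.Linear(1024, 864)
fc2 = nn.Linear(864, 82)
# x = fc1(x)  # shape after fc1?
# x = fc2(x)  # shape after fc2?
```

Input: (15, 1024) -> after fc1: (15, 864) -> Output: (15, 82)

Answer: (15, 82)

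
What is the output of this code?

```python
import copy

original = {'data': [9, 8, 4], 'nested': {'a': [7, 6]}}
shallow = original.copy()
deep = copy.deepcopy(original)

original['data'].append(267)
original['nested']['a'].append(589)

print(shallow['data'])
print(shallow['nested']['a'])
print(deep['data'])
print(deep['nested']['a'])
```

Key concept: comparing shallow vs deep copy.
Step by step:
`original = {'data': [9, 8, 4], 'nested': {'a': [7, 6]}}` → original = {'data': [9, 8, 4], 'nested': {'a': [7, 6]}}
`shallow = original.copy()` → shallow = {'data': [9, 8, 4], 'nested': {'a': [7, 6]}}
`deep = copy.deepcopy(original)` → deep = {'data': [9, 8, 4], 'nested': {'a': [7, 6]}}
`original['data'].append(267)` → original = {'data': [9, 8, 4, 267], 'nested': {'a': [7, 6]}}; shallow = {'data': [9, 8, 4, 267], 'nested': {'a': [7, 6]}}
`original['nested']['a'].append(589)` → original = {'data': [9, 8, 4, 267], 'nested': {'a': [7, 6, 589]}}; shallow = {'data': [9, 8, 4, 267], 'nested': {'a': [7, 6, 589]}}
`print(shallow['data'])` → prints [9, 8, 4, 267]
`print(shallow['nested']['a'])` → prints [7, 6, 589]
`print(deep['data'])` → prints [9, 8, 4]
`print(deep['nested']['a'])` → prints [7, 6]

Answer:
[9, 8, 4, 267]
[7, 6, 589]
[9, 8, 4]
[7, 6]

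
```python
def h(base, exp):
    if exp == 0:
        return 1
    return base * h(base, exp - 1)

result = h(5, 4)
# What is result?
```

h(5, 4) = 5 * 5 * 5 * 5 = 625

Answer: 625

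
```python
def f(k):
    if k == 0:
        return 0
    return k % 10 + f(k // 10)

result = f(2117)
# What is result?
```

Sum of digits of 2117: 7 + 1 + 1 + 2 = 11

Answer: 11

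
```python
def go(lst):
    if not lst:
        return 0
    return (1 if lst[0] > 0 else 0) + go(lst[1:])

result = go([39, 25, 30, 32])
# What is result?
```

Count of positive elements in [39, 25, 30, 32] = 4

Answer: 4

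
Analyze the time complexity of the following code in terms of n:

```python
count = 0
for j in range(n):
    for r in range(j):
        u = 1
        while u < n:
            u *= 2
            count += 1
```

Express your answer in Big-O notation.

Each loop level contributes: n × n × log n. Multiplying the contributions gives O(n^2 log n).

Answer: O(n^2 log n)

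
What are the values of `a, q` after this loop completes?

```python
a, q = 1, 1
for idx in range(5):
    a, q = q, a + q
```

Fibonacci: after 5 iterations
`a, q` takes the values: (1, 1) → (1, 2) → (2, 3) → (3, 5) → (5, 8) → (8, 13)

Answer: 8, 13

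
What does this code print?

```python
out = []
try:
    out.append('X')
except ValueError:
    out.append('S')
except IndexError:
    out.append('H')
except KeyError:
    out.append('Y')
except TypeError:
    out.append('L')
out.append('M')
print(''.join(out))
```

Execution trace: 'X' (try body, no exception) → 'M' (after the try/except). Output: XM

Answer: XM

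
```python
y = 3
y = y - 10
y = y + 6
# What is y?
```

Trace:
`y = 3` → y = 3
`y = y - 10` → y = -7
`y = y + 6` → y = -1
So y = -1

Answer: -1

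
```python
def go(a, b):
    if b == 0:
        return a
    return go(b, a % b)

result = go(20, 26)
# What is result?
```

go(20, 26) -> go(26, 20) -> go(20, 6) -> go(6, 2) -> go(2, 0) -> 2

Answer: 2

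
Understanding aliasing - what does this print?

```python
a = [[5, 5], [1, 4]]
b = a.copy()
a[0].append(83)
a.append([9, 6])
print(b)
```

Key concept: shallow copy with nested lists.
Step by step:
`a = [[5, 5], [1, 4]]` → a = [[5, 5], [1, 4]]
`b = a.copy()` → b = [[5, 5], [1, 4]]
`a[0].append(83)` → a = [[5, 5, 83], [1, 4]]; b = [[5, 5, 83], [1, 4]]
`a.append([9, 6])` → a = [[5, 5, 83], [1, 4], [9, 6]]
`print(b)` → prints [[5, 5, 83], [1, 4]]

Answer: [[5, 5, 83], [1, 4]]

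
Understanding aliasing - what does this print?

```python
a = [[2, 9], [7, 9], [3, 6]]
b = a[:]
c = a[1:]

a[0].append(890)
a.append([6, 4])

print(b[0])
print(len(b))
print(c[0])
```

Key concept: slice with nested mutation.
Step by step:
`a = [[2, 9], [7, 9], [3, 6]]` → a = [[2, 9], [7, 9], [3, 6]]
`b = a[:]` → b = [[2, 9], [7, 9], [3, 6]]
`c = a[1:]` → c = [[7, 9], [3, 6]]
`a[0].append(890)` → a = [[2, 9, 890], [7, 9], [3, 6]]; b = [[2, 9, 890], [7, 9], [3, 6]]
`a.append([6, 4])` → a = [[2, 9, 890], [7, 9], [3, 6], [6, 4]]
`print(b[0])` → prints [2, 9, 890]
`print(len(b))` → prints 3
`print(c[0])` → prints [7, 9]

Answer:
[2, 9, 890]
3
[7, 9]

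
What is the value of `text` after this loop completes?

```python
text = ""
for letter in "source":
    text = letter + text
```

Reverse 'source'
`text` takes the values: "" → "s" → "os" → "uos" → "ruos" → "cruos" → "ecruos"

Answer: "ecruos"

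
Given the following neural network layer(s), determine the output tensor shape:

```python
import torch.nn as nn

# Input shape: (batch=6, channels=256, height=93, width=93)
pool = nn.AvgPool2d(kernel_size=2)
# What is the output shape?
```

Input: (6, 256, 93, 93) -> Output: (6, 256, 46, 46)

Answer: (6, 256, 46, 46)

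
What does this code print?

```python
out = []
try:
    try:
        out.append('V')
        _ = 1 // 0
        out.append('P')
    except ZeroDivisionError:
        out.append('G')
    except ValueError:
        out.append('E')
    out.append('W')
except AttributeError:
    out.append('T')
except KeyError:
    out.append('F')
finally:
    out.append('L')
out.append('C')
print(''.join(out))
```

Execution trace: 'V' (inner try body) → 'G' (inner except ZeroDivisionError) → 'W' (try body, no exception) → 'L' (finally) → 'C' (after the try/except). Output: VGWLC

Answer: VGWLC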